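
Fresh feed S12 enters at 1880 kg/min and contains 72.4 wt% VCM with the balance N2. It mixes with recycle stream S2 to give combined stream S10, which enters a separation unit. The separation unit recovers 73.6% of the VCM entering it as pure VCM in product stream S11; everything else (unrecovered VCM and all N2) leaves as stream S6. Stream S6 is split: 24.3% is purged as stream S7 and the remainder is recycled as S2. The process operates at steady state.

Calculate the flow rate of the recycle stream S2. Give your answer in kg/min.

1956 kg/min

N2 enters only via S12 and leaves only via the purge: 1880×0.276 = 0.243×(N2 in S6), and the separation unit passes all N2, so N2 in S10 = N2 in S6 = 2135.3 kg/min.
VCM in S10: m_A = 1880×0.724 + (1−0.243)·(1−0.736)·m_A, so m_A = 1361.1/0.8002 = 1701.1 kg/min.
S6 = (1−0.736)×1701.1 + 2135.3 = 2584.4 kg/min.
Recycle S2 = (1−0.243)×2584.4 = 1956.4 kg/min.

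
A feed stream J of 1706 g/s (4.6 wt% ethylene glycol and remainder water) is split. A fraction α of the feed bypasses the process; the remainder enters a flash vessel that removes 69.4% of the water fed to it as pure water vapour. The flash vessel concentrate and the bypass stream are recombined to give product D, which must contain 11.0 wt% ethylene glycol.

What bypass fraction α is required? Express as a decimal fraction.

0.121

All 1706×0.046 = 78.476 g/s of ethylene glycol reaches D, so D = 78.476/0.110 = 713.42 g/s and vapour = 992.58 g/s.
The evaporator receives (1−α)·1706 of feed at 0.954 water and removes 0.694 of that water:
0.694×0.954×(1−α)×1706 = 992.58
(1−α) = 992.58/1129.5 = 0.8788;  α = 0.1212.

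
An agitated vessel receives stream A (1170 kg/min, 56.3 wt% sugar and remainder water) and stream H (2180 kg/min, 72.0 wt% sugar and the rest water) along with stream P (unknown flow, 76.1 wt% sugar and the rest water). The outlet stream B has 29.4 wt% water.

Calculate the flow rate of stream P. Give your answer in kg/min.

2487 kg/min

Let P be the unknown flow. Total out = 3350 + P.
water balance: 1121.7 + 0.239·P = 0.294·(3350 + P)
(0.239 − 0.294)·P = 0.294×3350 − 1121.7 = -136.79
P = -136.79 / -0.055 = 2487.1 kg/min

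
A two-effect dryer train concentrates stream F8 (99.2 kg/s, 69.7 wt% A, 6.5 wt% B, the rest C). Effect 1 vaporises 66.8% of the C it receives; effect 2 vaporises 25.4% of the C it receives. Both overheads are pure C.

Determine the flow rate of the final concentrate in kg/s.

C in feed = 99.2×0.238 = 23.61 kg/s.
After stage 1: C left = (1−0.668)×23.61 = 7.8384; stream total = 83.429 kg/s.
After stage 2: C left = (1−0.254)×7.8384 = 5.8474; final concentrate = 81.438 kg/s.

81.44 kg/s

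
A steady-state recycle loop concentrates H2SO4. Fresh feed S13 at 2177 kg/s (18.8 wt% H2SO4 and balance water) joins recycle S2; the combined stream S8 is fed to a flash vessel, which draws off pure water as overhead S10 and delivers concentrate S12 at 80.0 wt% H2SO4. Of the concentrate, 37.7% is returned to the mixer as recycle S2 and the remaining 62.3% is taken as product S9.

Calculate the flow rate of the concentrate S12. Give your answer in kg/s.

Overall H2SO4 balance (none leaves overhead): H2SO4 in fresh feed = H2SO4 in product, i.e. 2177×0.188 = (1−0.377)·S12·0.800.
S12 = 409.28/(0.800×0.623) = 821.18 kg/s.

821.2 kg/s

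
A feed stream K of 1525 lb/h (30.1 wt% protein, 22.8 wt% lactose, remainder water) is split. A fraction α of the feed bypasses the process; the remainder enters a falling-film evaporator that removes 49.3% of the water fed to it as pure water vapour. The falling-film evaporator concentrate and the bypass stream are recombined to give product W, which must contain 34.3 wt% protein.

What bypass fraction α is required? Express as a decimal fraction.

All 1525×0.301 = 459.02 lb/h of protein reaches W, so W = 459.02/0.343 = 1338.3 lb/h and vapour = 186.73 lb/h.
The evaporator receives (1−α)·1525 of feed at 0.471 water and removes 0.493 of that water:
0.493×0.471×(1−α)×1525 = 186.73
(1−α) = 186.73/354.11 = 0.5273;  α = 0.4727.

0.473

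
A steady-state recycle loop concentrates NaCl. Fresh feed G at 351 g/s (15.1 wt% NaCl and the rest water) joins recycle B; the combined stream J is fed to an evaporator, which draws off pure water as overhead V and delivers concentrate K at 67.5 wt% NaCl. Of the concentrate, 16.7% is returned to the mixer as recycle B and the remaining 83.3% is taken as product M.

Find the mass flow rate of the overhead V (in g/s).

272.5 g/s

Overall NaCl balance (none leaves overhead): NaCl in fresh feed = NaCl in product, i.e. 351×0.151 = (1−0.167)·K·0.675.
K = 53.001/(0.675×0.833) = 94.262 g/s.
Recycle B = 0.167×94.262 = 15.742 g/s.
Combined feed J = 351 + 15.742 = 366.74 g/s.
Overhead V = J − K = 366.74 − 94.262 = 272.48 g/s.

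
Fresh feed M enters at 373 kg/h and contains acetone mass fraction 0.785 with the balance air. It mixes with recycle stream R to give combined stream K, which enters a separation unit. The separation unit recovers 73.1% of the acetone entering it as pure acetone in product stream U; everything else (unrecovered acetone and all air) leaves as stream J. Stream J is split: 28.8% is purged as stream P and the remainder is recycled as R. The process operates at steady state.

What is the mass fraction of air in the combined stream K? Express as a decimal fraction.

0.435

air enters only via M and leaves only via the purge: 373×0.215 = 0.288×(air in J), and the separation unit passes all air, so air in K = air in J = 278.45 kg/h.
acetone in K: m_A = 373×0.785 + (1−0.288)·(1−0.731)·m_A, so m_A = 292.81/0.8085 = 362.17 kg/h.
K = 362.17 + 278.45 = 640.63 kg/h.
air fraction in K = 278.45/640.63 = 0.435.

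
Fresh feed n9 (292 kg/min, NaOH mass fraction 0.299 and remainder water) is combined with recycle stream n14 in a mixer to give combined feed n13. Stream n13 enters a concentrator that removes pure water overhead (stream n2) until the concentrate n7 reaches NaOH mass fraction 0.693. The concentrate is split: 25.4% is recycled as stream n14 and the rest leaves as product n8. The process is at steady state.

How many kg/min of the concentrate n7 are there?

Overall NaOH balance (none leaves overhead): NaOH in fresh feed = NaOH in product, i.e. 292×0.299 = (1−0.254)·n7·0.693.
n7 = 87.308/(0.693×0.746) = 168.88 kg/min.

168.9 kg/min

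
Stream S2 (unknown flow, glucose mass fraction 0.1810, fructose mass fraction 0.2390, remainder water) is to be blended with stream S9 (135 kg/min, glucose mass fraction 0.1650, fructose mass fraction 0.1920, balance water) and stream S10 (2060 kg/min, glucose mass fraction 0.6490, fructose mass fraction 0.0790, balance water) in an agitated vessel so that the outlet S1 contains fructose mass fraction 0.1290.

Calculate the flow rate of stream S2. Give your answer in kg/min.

Let S2 be the unknown flow. Total out = 2195 + S2.
fructose balance: 188.66 + 0.239·S2 = 0.129·(2195 + S2)
(0.239 − 0.129)·S2 = 0.129×2195 − 188.66 = 94.495
S2 = 94.495 / 0.110 = 859.05 kg/min

859 kg/min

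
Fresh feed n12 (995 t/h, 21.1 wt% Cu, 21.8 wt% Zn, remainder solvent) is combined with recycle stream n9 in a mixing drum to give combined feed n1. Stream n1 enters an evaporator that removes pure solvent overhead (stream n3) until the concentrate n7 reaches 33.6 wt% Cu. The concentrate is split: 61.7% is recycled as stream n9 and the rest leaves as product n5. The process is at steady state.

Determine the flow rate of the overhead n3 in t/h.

370.2 t/h

Overall Cu balance (none leaves overhead): Cu in fresh feed = Cu in product, i.e. 995×0.211 = (1−0.617)·n7·0.336.
n7 = 209.94/(0.336×0.383) = 1631.4 t/h.
Recycle n9 = 0.617×1631.4 = 1006.6 t/h.
Combined feed n1 = 995 + 1006.6 = 2001.6 t/h.
Overhead n3 = n1 − n7 = 2001.6 − 1631.4 = 370.16 t/h.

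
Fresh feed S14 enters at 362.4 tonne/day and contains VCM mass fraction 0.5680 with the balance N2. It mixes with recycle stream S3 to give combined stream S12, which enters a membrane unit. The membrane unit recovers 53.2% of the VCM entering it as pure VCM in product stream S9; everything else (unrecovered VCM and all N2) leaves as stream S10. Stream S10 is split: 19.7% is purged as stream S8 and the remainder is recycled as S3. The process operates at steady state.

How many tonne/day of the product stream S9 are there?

VCM in S12: m_A = 362.4×0.568 + (1−0.197)·(1−0.532)·m_A, so m_A = 205.84/0.6242 = 329.77 tonne/day.
Product S9 = 0.532×329.77 = 175.44 tonne/day.

175.4 tonne/day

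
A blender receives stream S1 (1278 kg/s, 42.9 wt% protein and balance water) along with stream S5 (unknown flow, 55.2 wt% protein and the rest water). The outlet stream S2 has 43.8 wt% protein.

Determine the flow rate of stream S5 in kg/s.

100.9 kg/s

Let S5 be the unknown flow. Total out = 1278 + S5.
protein balance: 548.26 + 0.552·S5 = 0.438·(1278 + S5)
(0.552 − 0.438)·S5 = 0.438×1278 − 548.26 = 11.502
S5 = 11.502 / 0.114 = 100.89 kg/s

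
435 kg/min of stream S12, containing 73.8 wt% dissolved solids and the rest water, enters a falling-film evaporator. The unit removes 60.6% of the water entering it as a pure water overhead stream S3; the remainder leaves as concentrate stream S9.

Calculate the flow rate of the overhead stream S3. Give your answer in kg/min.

water entering = 435×0.262 = 113.97 kg/min; overhead removed = 0.606×113.97 = 69.066 kg/min.

69.07 kg/min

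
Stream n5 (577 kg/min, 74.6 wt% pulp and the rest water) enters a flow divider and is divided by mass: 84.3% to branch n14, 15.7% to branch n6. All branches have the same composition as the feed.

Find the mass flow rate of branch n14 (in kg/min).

486.4 kg/min

Branch n14 flow = 0.843×577 = 486.41 kg/min.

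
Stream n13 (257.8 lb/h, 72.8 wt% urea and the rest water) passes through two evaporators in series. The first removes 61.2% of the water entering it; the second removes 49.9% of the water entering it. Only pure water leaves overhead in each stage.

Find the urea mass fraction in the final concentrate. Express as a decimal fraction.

0.932

water in feed = 257.8×0.272 = 70.122 lb/h.
After stage 1: water left = (1−0.612)×70.122 = 27.207; stream total = 214.89 lb/h.
After stage 2: water left = (1−0.499)×27.207 = 13.631; final concentrate = 201.31 lb/h.
urea fraction = 187.68/201.31 = 0.932.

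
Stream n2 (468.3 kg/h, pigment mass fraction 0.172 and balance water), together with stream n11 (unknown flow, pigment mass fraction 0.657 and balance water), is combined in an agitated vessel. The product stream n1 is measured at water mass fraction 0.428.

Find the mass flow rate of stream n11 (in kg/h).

2204 kg/h

Let n11 be the unknown flow. Total out = 468.3 + n11.
water balance: 387.75 + 0.343·n11 = 0.428·(468.3 + n11)
(0.343 − 0.428)·n11 = 0.428×468.3 − 387.75 = -187.32
n11 = -187.32 / -0.085 = 2203.8 kg/h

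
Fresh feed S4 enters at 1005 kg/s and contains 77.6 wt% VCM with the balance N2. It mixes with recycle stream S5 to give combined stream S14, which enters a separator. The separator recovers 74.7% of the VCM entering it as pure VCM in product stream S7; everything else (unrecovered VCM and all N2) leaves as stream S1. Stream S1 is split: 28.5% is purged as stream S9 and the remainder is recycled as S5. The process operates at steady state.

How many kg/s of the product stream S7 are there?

711.2 kg/s

VCM in S14: m_A = 1005×0.776 + (1−0.285)·(1−0.747)·m_A, so m_A = 779.88/0.8191 = 952.11 kg/s.
Product S7 = 0.747×952.11 = 711.23 kg/s.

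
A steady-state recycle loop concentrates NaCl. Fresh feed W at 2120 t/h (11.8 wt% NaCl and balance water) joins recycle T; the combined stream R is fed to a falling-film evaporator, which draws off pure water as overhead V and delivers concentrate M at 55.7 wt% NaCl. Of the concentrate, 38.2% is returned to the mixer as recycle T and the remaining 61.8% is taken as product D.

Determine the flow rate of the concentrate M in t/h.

726.7 t/h

Overall NaCl balance (none leaves overhead): NaCl in fresh feed = NaCl in product, i.e. 2120×0.118 = (1−0.382)·M·0.557.
M = 250.16/(0.557×0.618) = 726.73 t/h.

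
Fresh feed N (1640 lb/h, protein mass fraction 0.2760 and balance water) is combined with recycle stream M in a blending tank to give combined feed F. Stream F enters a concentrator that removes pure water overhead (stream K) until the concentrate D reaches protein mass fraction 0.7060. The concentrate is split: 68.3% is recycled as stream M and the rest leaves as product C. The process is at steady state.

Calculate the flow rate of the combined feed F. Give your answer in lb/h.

Overall protein balance (none leaves overhead): protein in fresh feed = protein in product, i.e. 1640×0.276 = (1−0.683)·D·0.706.
D = 452.64/(0.706×0.317) = 2022.5 lb/h.
Recycle M = 0.683×2022.5 = 1381.4 lb/h.
Combined feed F = 1640 + 1381.4 = 3021.4 lb/h.

3021 lb/h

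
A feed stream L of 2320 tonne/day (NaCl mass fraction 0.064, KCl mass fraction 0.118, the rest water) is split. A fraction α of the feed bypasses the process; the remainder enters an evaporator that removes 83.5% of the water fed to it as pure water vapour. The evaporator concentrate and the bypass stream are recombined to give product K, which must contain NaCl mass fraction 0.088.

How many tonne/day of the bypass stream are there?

All 2320×0.064 = 148.48 tonne/day of NaCl reaches K, so K = 148.48/0.088 = 1687.3 tonne/day and vapour = 632.73 tonne/day.
The evaporator receives (1−α)·2320 of feed at 0.818 water and removes 0.835 of that water:
0.835×0.818×(1−α)×2320 = 632.73
(1−α) = 632.73/1584.6 = 0.3993;  α = 0.6007.
Bypass flow = 0.6007×2320 = 1393.6 tonne/day.

1394 tonne/day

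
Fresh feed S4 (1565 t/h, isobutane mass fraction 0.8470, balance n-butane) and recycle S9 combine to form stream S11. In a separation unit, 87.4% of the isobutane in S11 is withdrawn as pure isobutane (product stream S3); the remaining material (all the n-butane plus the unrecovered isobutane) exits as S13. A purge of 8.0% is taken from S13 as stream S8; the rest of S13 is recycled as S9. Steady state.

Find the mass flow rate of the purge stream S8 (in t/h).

254.6 t/h

n-butane enters only via S4 and leaves only via the purge: 1565×0.153 = 0.080×(n-butane in S13), and the separation unit passes all n-butane, so n-butane in S11 = n-butane in S13 = 2993.1 t/h.
isobutane in S11: m_A = 1565×0.847 + (1−0.080)·(1−0.874)·m_A, so m_A = 1325.6/0.8841 = 1499.4 t/h.
S13 = (1−0.874)×1499.4 + 2993.1 = 3182 t/h.
Purge S8 = 0.080×3182 = 254.56 t/h.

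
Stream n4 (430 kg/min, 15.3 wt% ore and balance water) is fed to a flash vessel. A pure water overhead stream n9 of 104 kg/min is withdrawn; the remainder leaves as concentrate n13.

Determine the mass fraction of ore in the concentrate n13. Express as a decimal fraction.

ore is not removed: 430×0.153 = 65.79 kg/min of ore enters n13.
Concentrate = 430 − 104 = 326 kg/min.
Mass fraction = 65.79/326 = 0.202.

0.202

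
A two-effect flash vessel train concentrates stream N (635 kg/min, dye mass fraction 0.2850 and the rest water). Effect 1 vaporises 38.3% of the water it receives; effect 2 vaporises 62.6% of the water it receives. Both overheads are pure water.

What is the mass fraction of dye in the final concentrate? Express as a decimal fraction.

0.6333

water in feed = 635×0.715 = 454.02 kg/min.
After stage 1: water left = (1−0.383)×454.02 = 280.13; stream total = 461.11 kg/min.
After stage 2: water left = (1−0.626)×280.13 = 104.77; final concentrate = 285.74 kg/min.
dye fraction = 180.97/285.74 = 0.6333.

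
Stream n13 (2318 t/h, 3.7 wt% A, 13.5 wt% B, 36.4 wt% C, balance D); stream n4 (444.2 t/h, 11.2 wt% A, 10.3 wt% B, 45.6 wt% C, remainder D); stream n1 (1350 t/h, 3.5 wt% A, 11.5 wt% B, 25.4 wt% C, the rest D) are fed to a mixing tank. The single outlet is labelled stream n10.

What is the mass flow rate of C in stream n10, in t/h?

1389 t/h

C out = C in = 2318×0.364 + 444.2×0.456 + 1350×0.254 = 1389.2 t/h.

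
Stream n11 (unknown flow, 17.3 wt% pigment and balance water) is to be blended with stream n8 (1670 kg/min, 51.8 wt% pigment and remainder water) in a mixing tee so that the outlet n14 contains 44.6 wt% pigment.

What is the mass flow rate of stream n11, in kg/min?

440.4 kg/min

Let n11 be the unknown flow. Total out = 1670 + n11.
pigment balance: 865.06 + 0.173·n11 = 0.446·(1670 + n11)
(0.173 − 0.446)·n11 = 0.446×1670 − 865.06 = -120.24
n11 = -120.24 / -0.273 = 440.44 kg/min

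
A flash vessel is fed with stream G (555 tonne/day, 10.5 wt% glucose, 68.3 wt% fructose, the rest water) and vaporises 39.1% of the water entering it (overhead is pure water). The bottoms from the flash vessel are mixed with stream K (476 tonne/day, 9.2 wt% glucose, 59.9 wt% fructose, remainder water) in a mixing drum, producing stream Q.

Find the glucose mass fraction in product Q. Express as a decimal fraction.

0.1036

Vapour removed = 0.391×0.212×555 = 46.005 tonne/day; concentrate = 508.99 tonne/day.
glucose reaching the mixer = 58.275 (from concentrate) + 476×0.092 = 102.07 tonne/day.
Product flow = 508.99 + 476 = 984.99 tonne/day; glucose fraction = 0.1036.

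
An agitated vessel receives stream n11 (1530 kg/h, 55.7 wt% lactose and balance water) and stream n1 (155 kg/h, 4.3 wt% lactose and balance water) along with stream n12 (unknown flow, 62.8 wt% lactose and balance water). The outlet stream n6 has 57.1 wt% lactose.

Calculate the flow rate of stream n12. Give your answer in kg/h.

1812 kg/h

Let n12 be the unknown flow. Total out = 1685 + n12.
lactose balance: 858.88 + 0.628·n12 = 0.571·(1685 + n12)
(0.628 − 0.571)·n12 = 0.571×1685 − 858.88 = 103.26
n12 = 103.26 / 0.057 = 1811.6 kg/h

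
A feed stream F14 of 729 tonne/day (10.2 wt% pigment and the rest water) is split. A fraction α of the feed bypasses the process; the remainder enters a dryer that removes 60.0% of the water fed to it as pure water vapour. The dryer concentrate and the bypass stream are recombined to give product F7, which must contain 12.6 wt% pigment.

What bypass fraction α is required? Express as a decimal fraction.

0.646

All 729×0.102 = 74.358 tonne/day of pigment reaches F7, so F7 = 74.358/0.126 = 590.14 tonne/day and vapour = 138.86 tonne/day.
The evaporator receives (1−α)·729 of feed at 0.898 water and removes 0.600 of that water:
0.600×0.898×(1−α)×729 = 138.86
(1−α) = 138.86/392.79 = 0.3535;  α = 0.6465.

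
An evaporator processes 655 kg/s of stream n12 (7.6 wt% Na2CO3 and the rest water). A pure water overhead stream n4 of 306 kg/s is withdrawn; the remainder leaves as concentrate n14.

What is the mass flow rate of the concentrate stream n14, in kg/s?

Concentrate = 655 − 306 = 349 kg/s.

349 kg/s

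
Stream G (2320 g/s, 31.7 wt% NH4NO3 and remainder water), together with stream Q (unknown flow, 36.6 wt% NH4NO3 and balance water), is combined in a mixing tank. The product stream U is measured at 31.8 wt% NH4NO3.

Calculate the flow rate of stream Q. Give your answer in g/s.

Let Q be the unknown flow. Total out = 2320 + Q.
NH4NO3 balance: 735.44 + 0.366·Q = 0.318·(2320 + Q)
(0.366 − 0.318)·Q = 0.318×2320 − 735.44 = 2.32
Q = 2.32 / 0.048 = 48.333 g/s

48.33 g/s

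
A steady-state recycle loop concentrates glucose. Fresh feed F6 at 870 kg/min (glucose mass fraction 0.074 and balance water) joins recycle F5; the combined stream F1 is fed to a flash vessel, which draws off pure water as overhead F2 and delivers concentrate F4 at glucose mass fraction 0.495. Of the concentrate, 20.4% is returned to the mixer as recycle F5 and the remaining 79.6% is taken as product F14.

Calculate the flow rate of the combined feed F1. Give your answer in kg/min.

903.3 kg/min

Overall glucose balance (none leaves overhead): glucose in fresh feed = glucose in product, i.e. 870×0.074 = (1−0.204)·F4·0.495.
F4 = 64.38/(0.495×0.796) = 163.39 kg/min.
Recycle F5 = 0.204×163.39 = 33.332 kg/min.
Combined feed F1 = 870 + 33.332 = 903.33 kg/min.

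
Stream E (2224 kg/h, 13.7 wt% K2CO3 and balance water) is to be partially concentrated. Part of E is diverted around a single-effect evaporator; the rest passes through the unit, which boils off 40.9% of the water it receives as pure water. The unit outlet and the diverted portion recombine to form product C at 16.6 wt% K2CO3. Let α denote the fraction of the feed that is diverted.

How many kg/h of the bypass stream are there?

All 2224×0.137 = 304.69 kg/h of K2CO3 reaches C, so C = 304.69/0.166 = 1835.5 kg/h and vapour = 388.53 kg/h.
The evaporator receives (1−α)·2224 of feed at 0.863 water and removes 0.409 of that water:
0.409×0.863×(1−α)×2224 = 388.53
(1−α) = 388.53/785 = 0.4949;  α = 0.5051.
Bypass flow = 0.5051×2224 = 1123.2 kg/h.

1123 kg/h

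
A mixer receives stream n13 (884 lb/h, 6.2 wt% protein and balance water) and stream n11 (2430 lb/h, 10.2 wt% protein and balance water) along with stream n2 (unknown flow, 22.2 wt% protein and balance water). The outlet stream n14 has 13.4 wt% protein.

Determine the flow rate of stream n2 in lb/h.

Let n2 be the unknown flow. Total out = 3314 + n2.
protein balance: 302.67 + 0.222·n2 = 0.134·(3314 + n2)
(0.222 − 0.134)·n2 = 0.134×3314 − 302.67 = 141.41
n2 = 141.41 / 0.088 = 1606.9 lb/h

1607 lb/h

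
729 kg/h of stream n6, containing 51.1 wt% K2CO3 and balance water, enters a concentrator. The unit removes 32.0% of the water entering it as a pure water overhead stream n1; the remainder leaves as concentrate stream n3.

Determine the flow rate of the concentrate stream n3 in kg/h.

614.9 kg/h

water entering = 729×0.489 = 356.48 kg/h; overhead removed = 0.320×356.48 = 114.07 kg/h.
Concentrate = 729 − 114.07 = 614.93 kg/h.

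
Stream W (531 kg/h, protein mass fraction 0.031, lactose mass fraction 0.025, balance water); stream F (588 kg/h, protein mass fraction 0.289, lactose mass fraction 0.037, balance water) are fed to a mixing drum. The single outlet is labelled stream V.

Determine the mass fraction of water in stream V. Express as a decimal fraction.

0.802

Total flow out = 531 + 588 = 1119 kg/h.
water in = 531×0.944 + 588×0.674 = 897.58 kg/h.
water mass fraction in V = 897.58/1119 = 0.802.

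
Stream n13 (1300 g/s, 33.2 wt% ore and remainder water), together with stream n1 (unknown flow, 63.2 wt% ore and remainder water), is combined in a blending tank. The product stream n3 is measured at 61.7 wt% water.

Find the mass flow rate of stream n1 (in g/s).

Let n1 be the unknown flow. Total out = 1300 + n1.
water balance: 868.4 + 0.368·n1 = 0.617·(1300 + n1)
(0.368 − 0.617)·n1 = 0.617×1300 − 868.4 = -66.3
n1 = -66.3 / -0.249 = 266.27 g/s

266.3 g/s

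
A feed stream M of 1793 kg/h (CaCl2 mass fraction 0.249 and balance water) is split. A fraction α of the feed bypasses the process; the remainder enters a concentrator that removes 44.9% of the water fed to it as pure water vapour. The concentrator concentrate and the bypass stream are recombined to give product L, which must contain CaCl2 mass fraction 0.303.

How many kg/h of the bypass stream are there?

All 1793×0.249 = 446.46 kg/h of CaCl2 reaches L, so L = 446.46/0.303 = 1473.5 kg/h and vapour = 319.54 kg/h.
The evaporator receives (1−α)·1793 of feed at 0.751 water and removes 0.449 of that water:
0.449×0.751×(1−α)×1793 = 319.54
(1−α) = 319.54/604.6 = 0.5285;  α = 0.4715.
Bypass flow = 0.4715×1793 = 845.36 kg/h.

845.4 kg/h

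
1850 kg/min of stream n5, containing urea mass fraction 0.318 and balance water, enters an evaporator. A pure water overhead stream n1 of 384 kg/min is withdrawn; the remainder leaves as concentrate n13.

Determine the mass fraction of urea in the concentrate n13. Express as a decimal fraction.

urea is not removed: 1850×0.318 = 588.3 kg/min of urea enters n13.
Concentrate = 1850 − 384 = 1466 kg/min.
Mass fraction = 588.3/1466 = 0.401.

0.401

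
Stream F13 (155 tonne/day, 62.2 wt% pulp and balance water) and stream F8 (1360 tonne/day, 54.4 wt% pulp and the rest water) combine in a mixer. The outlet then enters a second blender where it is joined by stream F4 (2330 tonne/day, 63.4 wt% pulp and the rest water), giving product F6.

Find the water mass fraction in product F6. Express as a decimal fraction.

Overall, product flow = 3845 tonne/day.
water in = 155×0.378 + 1360×0.456 + 2330×0.366 = 1531.5 tonne/day.
water fraction in F6 = 0.398.

0.398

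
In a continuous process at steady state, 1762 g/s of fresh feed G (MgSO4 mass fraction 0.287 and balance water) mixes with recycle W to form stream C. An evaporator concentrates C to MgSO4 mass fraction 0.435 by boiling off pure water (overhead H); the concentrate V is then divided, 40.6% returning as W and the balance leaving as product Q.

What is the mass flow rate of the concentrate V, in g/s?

Overall MgSO4 balance (none leaves overhead): MgSO4 in fresh feed = MgSO4 in product, i.e. 1762×0.287 = (1−0.406)·V·0.435.
V = 505.69/(0.435×0.594) = 1957.1 g/s.

1957 g/s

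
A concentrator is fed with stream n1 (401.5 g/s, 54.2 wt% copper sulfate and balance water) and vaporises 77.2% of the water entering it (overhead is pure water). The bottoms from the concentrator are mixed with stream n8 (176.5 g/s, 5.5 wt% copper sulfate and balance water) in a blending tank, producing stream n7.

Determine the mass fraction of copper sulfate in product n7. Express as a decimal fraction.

0.521

Vapour removed = 0.772×0.458×401.5 = 141.96 g/s; concentrate = 259.54 g/s.
copper sulfate reaching the mixer = 217.61 (from concentrate) + 176.5×0.055 = 227.32 g/s.
Product flow = 259.54 + 176.5 = 436.04 g/s; copper sulfate fraction = 0.521.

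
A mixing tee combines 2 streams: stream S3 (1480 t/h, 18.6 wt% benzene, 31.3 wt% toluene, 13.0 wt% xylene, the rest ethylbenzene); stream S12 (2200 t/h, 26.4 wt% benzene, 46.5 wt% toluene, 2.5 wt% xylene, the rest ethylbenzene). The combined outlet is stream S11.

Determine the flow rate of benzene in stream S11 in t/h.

856.1 t/h

benzene out = benzene in = 1480×0.186 + 2200×0.264 = 856.08 t/h.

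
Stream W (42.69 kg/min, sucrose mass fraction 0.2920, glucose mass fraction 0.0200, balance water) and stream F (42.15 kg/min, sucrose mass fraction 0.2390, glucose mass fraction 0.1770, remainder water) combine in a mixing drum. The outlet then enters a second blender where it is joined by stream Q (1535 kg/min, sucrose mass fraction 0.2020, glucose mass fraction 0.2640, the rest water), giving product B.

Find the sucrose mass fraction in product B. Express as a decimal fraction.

0.2053

Overall, product flow = 1619.8 kg/min.
sucrose in = 42.69×0.292 + 42.15×0.239 + 1535×0.202 = 332.61 kg/min.
sucrose fraction in B = 0.2053.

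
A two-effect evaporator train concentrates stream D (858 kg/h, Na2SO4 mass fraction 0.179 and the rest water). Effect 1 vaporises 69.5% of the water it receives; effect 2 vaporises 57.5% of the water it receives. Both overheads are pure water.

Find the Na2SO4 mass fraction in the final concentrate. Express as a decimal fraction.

0.627

water in feed = 858×0.821 = 704.42 kg/h.
After stage 1: water left = (1−0.695)×704.42 = 214.85; stream total = 368.43 kg/h.
After stage 2: water left = (1−0.575)×214.85 = 91.31; final concentrate = 244.89 kg/h.
Na2SO4 fraction = 153.58/244.89 = 0.627.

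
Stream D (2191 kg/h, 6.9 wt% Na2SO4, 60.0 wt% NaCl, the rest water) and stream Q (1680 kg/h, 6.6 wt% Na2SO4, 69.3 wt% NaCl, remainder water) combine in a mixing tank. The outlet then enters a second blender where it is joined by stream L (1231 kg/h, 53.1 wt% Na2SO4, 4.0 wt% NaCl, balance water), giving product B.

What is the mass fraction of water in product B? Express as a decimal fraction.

Overall, product flow = 5102 kg/h.
water in = 2191×0.331 + 1680×0.241 + 1231×0.429 = 1658.2 kg/h.
water fraction in B = 0.325.

0.325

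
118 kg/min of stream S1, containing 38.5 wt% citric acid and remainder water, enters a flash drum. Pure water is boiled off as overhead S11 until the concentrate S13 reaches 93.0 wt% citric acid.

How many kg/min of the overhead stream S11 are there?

69.15 kg/min

citric acid is conserved: 118×0.385 = 45.43 kg/min all reports to the concentrate.
Concentrate = 45.43/(target fraction) = 48.849 kg/min.
Overhead = 118 − 48.849 = 69.151 kg/min.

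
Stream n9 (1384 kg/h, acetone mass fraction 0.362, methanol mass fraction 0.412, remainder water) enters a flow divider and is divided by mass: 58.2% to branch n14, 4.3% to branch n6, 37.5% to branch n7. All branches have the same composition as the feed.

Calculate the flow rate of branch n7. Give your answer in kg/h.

519 kg/h

Branch n7 flow = 0.375×1384 = 519 kg/h.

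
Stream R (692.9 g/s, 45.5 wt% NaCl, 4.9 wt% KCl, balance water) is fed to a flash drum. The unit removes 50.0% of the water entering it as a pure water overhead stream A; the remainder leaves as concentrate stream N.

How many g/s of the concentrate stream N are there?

521.1 g/s

water entering = 692.9×0.496 = 343.68 g/s; overhead removed = 0.500×343.68 = 171.84 g/s.
Concentrate = 692.9 − 171.84 = 521.06 g/s.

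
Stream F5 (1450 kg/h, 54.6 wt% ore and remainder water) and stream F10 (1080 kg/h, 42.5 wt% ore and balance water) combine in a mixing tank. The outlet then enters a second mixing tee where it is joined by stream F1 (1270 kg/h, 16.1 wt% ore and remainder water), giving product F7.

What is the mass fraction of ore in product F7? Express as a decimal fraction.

0.383

Overall, product flow = 3800 kg/h.
ore in = 1450×0.546 + 1080×0.425 + 1270×0.161 = 1455.2 kg/h.
ore fraction in F7 = 0.383.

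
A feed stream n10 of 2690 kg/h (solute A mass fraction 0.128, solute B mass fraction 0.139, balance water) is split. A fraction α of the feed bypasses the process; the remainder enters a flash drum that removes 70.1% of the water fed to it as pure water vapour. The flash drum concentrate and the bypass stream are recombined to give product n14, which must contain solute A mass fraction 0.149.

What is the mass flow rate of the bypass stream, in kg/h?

All 2690×0.128 = 344.32 kg/h of solute A reaches n14, so n14 = 344.32/0.149 = 2310.9 kg/h and vapour = 379.13 kg/h.
The evaporator receives (1−α)·2690 of feed at 0.733 water and removes 0.701 of that water:
0.701×0.733×(1−α)×2690 = 379.13
(1−α) = 379.13/1382.2 = 0.2743;  α = 0.7257.
Bypass flow = 0.7257×2690 = 1952.2 kg/h.

1952 kg/h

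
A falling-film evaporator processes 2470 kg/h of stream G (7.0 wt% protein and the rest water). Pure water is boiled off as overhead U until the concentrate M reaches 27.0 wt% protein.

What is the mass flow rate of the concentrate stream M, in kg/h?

640.4 kg/h

protein is conserved: 2470×0.070 = 172.9 kg/h all reports to the concentrate.
Concentrate = 172.9/(target fraction) = 640.37 kg/h.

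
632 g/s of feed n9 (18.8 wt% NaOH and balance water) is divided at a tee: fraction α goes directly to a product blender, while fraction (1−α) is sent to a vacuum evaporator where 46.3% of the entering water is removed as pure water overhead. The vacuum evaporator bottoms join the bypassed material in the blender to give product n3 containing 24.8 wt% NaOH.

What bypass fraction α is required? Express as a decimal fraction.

0.356

All 632×0.188 = 118.82 g/s of NaOH reaches n3, so n3 = 118.82/0.248 = 479.1 g/s and vapour = 152.9 g/s.
The evaporator receives (1−α)·632 of feed at 0.812 water and removes 0.463 of that water:
0.463×0.812×(1−α)×632 = 152.9
(1−α) = 152.9/237.6 = 0.6435;  α = 0.3565.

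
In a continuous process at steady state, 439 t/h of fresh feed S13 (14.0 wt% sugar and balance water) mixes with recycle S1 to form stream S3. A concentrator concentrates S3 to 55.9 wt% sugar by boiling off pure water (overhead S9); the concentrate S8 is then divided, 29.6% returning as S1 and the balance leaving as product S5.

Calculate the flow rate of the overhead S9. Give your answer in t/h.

Overall sugar balance (none leaves overhead): sugar in fresh feed = sugar in product, i.e. 439×0.140 = (1−0.296)·S8·0.559.
S8 = 61.46/(0.559×0.704) = 156.17 t/h.
Recycle S1 = 0.296×156.17 = 46.227 t/h.
Combined feed S3 = 439 + 46.227 = 485.23 t/h.
Overhead S9 = S3 − S8 = 485.23 − 156.17 = 329.05 t/h.

329.1 t/h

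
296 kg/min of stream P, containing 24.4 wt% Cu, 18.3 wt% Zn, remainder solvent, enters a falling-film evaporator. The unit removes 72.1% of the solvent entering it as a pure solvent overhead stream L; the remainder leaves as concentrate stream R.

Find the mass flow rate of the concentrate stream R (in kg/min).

173.7 kg/min

solvent entering = 296×0.573 = 169.61 kg/min; overhead removed = 0.721×169.61 = 122.29 kg/min.
Concentrate = 296 − 122.29 = 173.71 kg/min.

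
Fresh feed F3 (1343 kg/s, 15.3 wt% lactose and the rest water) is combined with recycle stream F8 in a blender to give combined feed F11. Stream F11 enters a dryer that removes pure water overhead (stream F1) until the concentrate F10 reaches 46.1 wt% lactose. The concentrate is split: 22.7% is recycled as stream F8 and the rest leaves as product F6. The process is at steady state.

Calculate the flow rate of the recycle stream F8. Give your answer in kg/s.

Overall lactose balance (none leaves overhead): lactose in fresh feed = lactose in product, i.e. 1343×0.153 = (1−0.227)·F10·0.461.
F10 = 205.48/(0.461×0.773) = 576.62 kg/s.
Recycle F8 = 0.227×576.62 = 130.89 kg/s.

130.9 kg/s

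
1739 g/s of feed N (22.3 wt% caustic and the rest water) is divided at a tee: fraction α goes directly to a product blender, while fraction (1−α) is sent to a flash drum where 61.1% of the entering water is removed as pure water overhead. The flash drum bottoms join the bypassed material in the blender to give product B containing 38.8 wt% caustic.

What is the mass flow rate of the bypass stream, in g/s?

181.3 g/s

All 1739×0.223 = 387.8 g/s of caustic reaches B, so B = 387.8/0.388 = 999.48 g/s and vapour = 739.52 g/s.
The evaporator receives (1−α)·1739 of feed at 0.777 water and removes 0.611 of that water:
0.611×0.777×(1−α)×1739 = 739.52
(1−α) = 739.52/825.59 = 0.8958;  α = 0.1042.
Bypass flow = 0.1042×1739 = 181.28 g/s.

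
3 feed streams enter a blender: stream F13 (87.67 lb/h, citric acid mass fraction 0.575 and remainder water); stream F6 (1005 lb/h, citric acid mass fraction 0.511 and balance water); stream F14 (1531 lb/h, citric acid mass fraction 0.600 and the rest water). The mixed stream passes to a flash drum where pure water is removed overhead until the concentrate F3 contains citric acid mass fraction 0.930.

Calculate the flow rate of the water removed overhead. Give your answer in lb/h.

citric acid entering = 87.67×0.575 + 1005×0.511 + 1531×0.600 = 1482.6 lb/h.
All citric acid reports to F3, so F3 = 1482.6/0.930 = 1594.2 lb/h.
Total feed = 2623.7 lb/h; overhead = 2623.7 − 1594.2 = 1029.5 lb/h.

1030 lb/h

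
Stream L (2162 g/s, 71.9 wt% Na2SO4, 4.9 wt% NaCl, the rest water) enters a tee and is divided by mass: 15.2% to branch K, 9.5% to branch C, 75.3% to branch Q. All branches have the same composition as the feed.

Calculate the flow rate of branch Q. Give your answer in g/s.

1628 g/s

Branch Q flow = 0.753×2162 = 1628 g/s.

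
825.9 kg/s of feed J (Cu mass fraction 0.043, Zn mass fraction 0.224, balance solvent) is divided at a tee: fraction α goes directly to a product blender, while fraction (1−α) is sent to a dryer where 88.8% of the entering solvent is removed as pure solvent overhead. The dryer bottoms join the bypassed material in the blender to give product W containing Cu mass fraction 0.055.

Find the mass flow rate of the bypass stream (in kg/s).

549.1 kg/s

All 825.9×0.043 = 35.514 kg/s of Cu reaches W, so W = 35.514/0.055 = 645.7 kg/s and vapour = 180.2 kg/s.
The evaporator receives (1−α)·825.9 of feed at 0.733 solvent and removes 0.888 of that solvent:
0.888×0.733×(1−α)×825.9 = 180.2
(1−α) = 180.2/537.58 = 0.3352;  α = 0.6648.
Bypass flow = 0.6648×825.9 = 549.06 kg/s.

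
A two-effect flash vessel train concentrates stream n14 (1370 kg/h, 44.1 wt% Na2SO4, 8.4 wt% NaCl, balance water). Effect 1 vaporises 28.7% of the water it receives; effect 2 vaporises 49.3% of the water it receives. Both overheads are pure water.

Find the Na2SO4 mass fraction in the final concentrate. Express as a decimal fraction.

0.633

water in feed = 1370×0.475 = 650.75 kg/h.
After stage 1: water left = (1−0.287)×650.75 = 463.98; stream total = 1183.2 kg/h.
After stage 2: water left = (1−0.493)×463.98 = 235.24; final concentrate = 954.49 kg/h.
Na2SO4 fraction = 604.17/954.49 = 0.633.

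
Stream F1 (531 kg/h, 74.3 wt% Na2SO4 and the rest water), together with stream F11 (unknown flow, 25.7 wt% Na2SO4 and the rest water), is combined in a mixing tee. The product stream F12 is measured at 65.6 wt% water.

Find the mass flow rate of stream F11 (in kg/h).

Let F11 be the unknown flow. Total out = 531 + F11.
water balance: 136.47 + 0.743·F11 = 0.656·(531 + F11)
(0.743 − 0.656)·F11 = 0.656×531 − 136.47 = 211.87
F11 = 211.87 / 0.087 = 2435.3 kg/h

2435 kg/h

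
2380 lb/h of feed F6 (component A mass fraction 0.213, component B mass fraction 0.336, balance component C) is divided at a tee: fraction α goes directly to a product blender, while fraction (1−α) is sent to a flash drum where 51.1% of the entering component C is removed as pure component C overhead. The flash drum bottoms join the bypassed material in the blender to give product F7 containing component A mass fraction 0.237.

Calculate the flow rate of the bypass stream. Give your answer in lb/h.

All 2380×0.213 = 506.94 lb/h of component A reaches F7, so F7 = 506.94/0.237 = 2139 lb/h and vapour = 241.01 lb/h.
The evaporator receives (1−α)·2380 of feed at 0.451 component C and removes 0.511 of that component C:
0.511×0.451×(1−α)×2380 = 241.01
(1−α) = 241.01/548.5 = 0.4394;  α = 0.5606.
Bypass flow = 0.5606×2380 = 1334.2 lb/h.

1334 lb/h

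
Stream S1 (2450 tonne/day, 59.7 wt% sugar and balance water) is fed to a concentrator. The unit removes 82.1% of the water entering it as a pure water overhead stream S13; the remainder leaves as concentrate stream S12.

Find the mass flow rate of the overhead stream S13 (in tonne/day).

810.6 tonne/day

water entering = 2450×0.403 = 987.35 tonne/day; overhead removed = 0.821×987.35 = 810.61 tonne/day.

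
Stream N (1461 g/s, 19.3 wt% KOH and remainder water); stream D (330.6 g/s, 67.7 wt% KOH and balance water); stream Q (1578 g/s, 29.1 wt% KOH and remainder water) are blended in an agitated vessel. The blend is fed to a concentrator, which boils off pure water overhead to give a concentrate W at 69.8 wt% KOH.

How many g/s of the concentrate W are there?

1383 g/s

KOH entering = 1461×0.193 + 330.6×0.677 + 1578×0.291 = 964.99 g/s.
All KOH reports to W, so W = 964.99/0.698 = 1382.5 g/s.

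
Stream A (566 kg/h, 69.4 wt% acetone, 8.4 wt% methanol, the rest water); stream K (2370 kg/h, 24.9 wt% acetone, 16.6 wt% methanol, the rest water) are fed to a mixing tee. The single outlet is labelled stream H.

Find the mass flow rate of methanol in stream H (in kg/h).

methanol out = methanol in = 566×0.084 + 2370×0.166 = 440.96 kg/h.

441 kg/h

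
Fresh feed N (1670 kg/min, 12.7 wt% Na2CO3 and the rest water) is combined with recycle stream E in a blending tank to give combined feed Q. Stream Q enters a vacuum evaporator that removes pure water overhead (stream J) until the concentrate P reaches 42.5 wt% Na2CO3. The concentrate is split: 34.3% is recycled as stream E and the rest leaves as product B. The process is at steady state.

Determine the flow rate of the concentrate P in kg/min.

Overall Na2CO3 balance (none leaves overhead): Na2CO3 in fresh feed = Na2CO3 in product, i.e. 1670×0.127 = (1−0.343)·P·0.425.
P = 212.09/(0.425×0.657) = 759.57 kg/min.

759.6 kg/min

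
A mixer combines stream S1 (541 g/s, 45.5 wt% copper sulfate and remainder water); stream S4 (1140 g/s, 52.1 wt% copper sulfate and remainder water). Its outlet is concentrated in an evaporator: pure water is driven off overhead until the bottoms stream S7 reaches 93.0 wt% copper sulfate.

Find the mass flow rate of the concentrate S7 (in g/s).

903.3 g/s

copper sulfate entering = 541×0.455 + 1140×0.521 = 840.1 g/s.
All copper sulfate reports to S7, so S7 = 840.1/0.930 = 903.33 g/s.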